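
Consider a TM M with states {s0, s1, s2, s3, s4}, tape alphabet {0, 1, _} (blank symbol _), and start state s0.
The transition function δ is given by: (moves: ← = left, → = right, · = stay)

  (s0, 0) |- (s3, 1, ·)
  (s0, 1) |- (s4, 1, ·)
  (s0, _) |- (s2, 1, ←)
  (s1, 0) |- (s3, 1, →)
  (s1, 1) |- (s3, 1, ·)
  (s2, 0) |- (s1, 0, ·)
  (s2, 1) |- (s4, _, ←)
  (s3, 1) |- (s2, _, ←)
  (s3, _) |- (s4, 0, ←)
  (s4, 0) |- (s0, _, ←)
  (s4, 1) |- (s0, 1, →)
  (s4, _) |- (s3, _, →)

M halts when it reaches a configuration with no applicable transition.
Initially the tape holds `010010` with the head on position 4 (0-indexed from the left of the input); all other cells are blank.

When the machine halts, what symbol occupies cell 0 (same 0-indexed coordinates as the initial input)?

state=s0 head=4 tape=__0100[1]0   (s0,1)→(s4,1,·)
state=s4 head=4 tape=__0100[1]0   (s4,1)→(s0,1,→)
state=s0 head=5 tape=__01001[0]   (s0,0)→(s3,1,·)
state=s3 head=5 tape=__01001[1]   (s3,1)→(s2,_,←)
state=s2 head=4 tape=__0100[1]_   (s2,1)→(s4,_,←)
state=s4 head=3 tape=__010[0]__   (s4,0)→(s0,_,←)
state=s0 head=2 tape=__01[0]___   (s0,0)→(s3,1,·)
state=s3 head=2 tape=__01[1]___   (s3,1)→(s2,_,←)
state=s2 head=1 tape=__0[1]____   (s2,1)→(s4,_,←)
state=s4 head=0 tape=__[0]_____   (s4,0)→(s0,_,←)
state=s0 head=-1 tape=_[_]______   (s0,_)→(s2,1,←)
state=s2 head=-2 tape=[_]1______
Cell 0 holds _ when M halts.

_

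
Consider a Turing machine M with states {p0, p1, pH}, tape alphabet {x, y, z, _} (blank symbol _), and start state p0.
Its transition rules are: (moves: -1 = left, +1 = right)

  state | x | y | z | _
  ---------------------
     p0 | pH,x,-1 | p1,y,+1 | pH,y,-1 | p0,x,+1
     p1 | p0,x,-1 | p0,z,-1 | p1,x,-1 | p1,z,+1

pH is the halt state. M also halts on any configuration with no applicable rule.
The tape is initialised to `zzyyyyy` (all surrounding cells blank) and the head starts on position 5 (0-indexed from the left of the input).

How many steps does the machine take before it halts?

p0 | zzyyy[y]y   read y → write y, move +1, go to p1
p1 | zzyyyy[y]   read y → write z, move -1, go to p0
p0 | zzyyy[y]z   read y → write y, move +1, go to p1
p1 | zzyyyy[z]   read z → write x, move -1, go to p1
p1 | zzyyy[y]x   read y → write z, move -1, go to p0
p0 | zzyy[y]zx   read y → write y, move +1, go to p1
p1 | zzyyy[z]x   read z → write x, move -1, go to p1
p1 | zzyy[y]xx   read y → write z, move -1, go to p0
p0 | zzy[y]zxx   read y → write y, move +1, go to p1
p1 | zzyy[z]xx   read z → write x, move -1, go to p1
p1 | zzy[y]xxx   read y → write z, move -1, go to p0
p0 | zz[y]zxxx   read y → write y, move +1, go to p1
p1 | zzy[z]xxx   read z → write x, move -1, go to p1
p1 | zz[y]xxxx   read y → write z, move -1, go to p0
p0 | z[z]zxxxx   read z → write y, move -1, go to pH
pH | [z]yzxxxx
M halts after 15 transitions.

15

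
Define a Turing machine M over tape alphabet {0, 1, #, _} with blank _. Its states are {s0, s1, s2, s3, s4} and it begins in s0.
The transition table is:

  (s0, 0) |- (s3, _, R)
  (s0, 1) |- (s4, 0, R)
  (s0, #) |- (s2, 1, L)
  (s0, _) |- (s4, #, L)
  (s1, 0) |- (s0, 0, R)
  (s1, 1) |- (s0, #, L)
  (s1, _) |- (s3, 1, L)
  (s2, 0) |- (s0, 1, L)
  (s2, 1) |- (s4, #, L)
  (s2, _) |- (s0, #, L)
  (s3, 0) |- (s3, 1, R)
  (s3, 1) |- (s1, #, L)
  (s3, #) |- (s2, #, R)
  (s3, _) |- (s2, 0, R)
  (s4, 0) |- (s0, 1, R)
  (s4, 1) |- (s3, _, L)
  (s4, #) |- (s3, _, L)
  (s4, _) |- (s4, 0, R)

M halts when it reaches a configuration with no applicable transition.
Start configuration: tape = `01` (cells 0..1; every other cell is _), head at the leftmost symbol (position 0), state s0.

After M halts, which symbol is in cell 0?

s0 | ___[0]1   read 0 → write _, move R, go to s3
s3 | ____[1]   read 1 → write #, move L, go to s1
s1 | ___[_]#   read _ → write 1, move L, go to s3
s3 | __[_]1#   read _ → write 0, move R, go to s2
s2 | __0[1]#   read 1 → write #, move L, go to s4
s4 | __[0]##   read 0 → write 1, move R, go to s0
s0 | __1[#]#   read # → write 1, move L, go to s2
s2 | __[1]1#   read 1 → write #, move L, go to s4
s4 | _[_]#1#   read _ → write 0, move R, go to s4
s4 | _0[#]1#   read # → write _, move L, go to s3
s3 | _[0]_1#   read 0 → write 1, move R, go to s3
s3 | _1[_]1#   read _ → write 0, move R, go to s2
s2 | _10[1]#   read 1 → write #, move L, go to s4
s4 | _1[0]##   read 0 → write 1, move R, go to s0
s0 | _11[#]#   read # → write 1, move L, go to s2
s2 | _1[1]1#   read 1 → write #, move L, go to s4
s4 | _[1]#1#   read 1 → write _, move L, go to s3
s3 | [_]_#1#   read _ → write 0, move R, go to s2
s2 | 0[_]#1#   read _ → write #, move L, go to s0
s0 | [0]##1#   read 0 → write _, move R, go to s3
s3 | _[#]#1#   read # → write #, move R, go to s2
s2 | _#[#]1#
Cell 0 holds 1 when M halts.

1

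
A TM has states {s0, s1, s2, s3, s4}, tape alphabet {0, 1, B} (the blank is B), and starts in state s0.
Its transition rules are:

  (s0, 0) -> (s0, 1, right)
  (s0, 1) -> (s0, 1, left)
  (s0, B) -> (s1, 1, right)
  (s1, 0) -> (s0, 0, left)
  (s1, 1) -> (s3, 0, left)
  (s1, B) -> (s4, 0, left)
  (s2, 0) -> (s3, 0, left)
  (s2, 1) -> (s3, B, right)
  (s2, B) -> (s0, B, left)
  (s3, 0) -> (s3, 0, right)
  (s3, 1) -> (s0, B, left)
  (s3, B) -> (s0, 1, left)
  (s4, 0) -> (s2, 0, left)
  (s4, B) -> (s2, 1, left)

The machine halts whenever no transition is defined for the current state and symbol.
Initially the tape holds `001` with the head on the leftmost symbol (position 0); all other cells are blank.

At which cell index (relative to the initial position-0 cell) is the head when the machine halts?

s0 | BB[0]01   read 0 → write 1, move right, go to s0
s0 | BB1[0]1   read 0 → write 1, move right, go to s0
s0 | BB11[1]   read 1 → write 1, move left, go to s0
s0 | BB1[1]1   read 1 → write 1, move left, go to s0
s0 | BB[1]11   read 1 → write 1, move left, go to s0
s0 | B[B]111   read B → write 1, move right, go to s1
s1 | B1[1]11   read 1 → write 0, move left, go to s3
s3 | B[1]011   read 1 → write B, move left, go to s0
s0 | [B]B011   read B → write 1, move right, go to s1
s1 | 1[B]011   read B → write 0, move left, go to s4
s4 | [1]0011
At halt the head is at cell -2.

-2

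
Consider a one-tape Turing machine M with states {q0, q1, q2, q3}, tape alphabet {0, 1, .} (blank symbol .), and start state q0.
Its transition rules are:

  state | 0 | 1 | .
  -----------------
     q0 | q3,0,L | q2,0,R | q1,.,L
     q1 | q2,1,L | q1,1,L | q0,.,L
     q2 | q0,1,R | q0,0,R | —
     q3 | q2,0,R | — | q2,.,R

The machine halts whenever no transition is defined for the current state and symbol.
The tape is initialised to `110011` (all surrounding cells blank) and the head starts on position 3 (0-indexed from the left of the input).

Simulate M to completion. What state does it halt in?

state=q0 head=3 tape=110[0]11.   (q0,0)→(q3,0,L)
state=q3 head=2 tape=11[0]011.   (q3,0)→(q2,0,R)
state=q2 head=3 tape=110[0]11.   (q2,0)→(q0,1,R)
state=q0 head=4 tape=1101[1]1.   (q0,1)→(q2,0,R)
state=q2 head=5 tape=11010[1].   (q2,1)→(q0,0,R)
state=q0 head=6 tape=110100[.]   (q0,.)→(q1,.,L)
state=q1 head=5 tape=11010[0].   (q1,0)→(q2,1,L)
state=q2 head=4 tape=1101[0]1.   (q2,0)→(q0,1,R)
state=q0 head=5 tape=11011[1].   (q0,1)→(q2,0,R)
state=q2 head=6 tape=110110[.]
No transition is defined for (q2, .); M halts in state q2.

q2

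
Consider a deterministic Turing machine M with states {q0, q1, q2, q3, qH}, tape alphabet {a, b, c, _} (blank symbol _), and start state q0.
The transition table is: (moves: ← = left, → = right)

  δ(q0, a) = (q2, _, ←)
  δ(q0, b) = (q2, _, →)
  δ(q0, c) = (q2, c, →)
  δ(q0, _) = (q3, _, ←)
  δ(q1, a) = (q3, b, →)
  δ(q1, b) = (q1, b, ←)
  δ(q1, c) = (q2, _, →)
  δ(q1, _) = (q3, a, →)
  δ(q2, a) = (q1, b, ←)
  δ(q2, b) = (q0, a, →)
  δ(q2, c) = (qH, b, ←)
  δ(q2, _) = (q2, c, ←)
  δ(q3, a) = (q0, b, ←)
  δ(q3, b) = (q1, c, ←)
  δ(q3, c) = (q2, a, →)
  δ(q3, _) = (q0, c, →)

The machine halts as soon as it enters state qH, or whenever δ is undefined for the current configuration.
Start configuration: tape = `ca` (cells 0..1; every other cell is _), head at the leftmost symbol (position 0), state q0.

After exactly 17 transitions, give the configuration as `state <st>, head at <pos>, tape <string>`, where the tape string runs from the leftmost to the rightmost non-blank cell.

q0 | __[c]a_   read c → write c, move →, go to q2
q2 | __c[a]_   read a → write b, move ←, go to q1
q1 | __[c]b_   read c → write _, move →, go to q2
q2 | ___[b]_   read b → write a, move →, go to q0
q0 | ___a[_]   read _ → write _, move ←, go to q3
q3 | ___[a]_   read a → write b, move ←, go to q0
q0 | __[_]b_   read _ → write _, move ←, go to q3
q3 | _[_]_b_   read _ → write c, move →, go to q0
q0 | _c[_]b_   read _ → write _, move ←, go to q3
q3 | _[c]_b_   read c → write a, move →, go to q2
q2 | _a[_]b_   read _ → write c, move ←, go to q2
q2 | _[a]cb_   read a → write b, move ←, go to q1
q1 | [_]bcb_   read _ → write a, move →, go to q3
q3 | a[b]cb_   read b → write c, move ←, go to q1
q1 | [a]ccb_   read a → write b, move →, go to q3
q3 | b[c]cb_   read c → write a, move →, go to q2
q2 | ba[c]b_   read c → write b, move ←, go to qH
qH | b[a]bb_
After 17 steps: state qH, head at -1, tape babb.

state qH, head at -1, tape babb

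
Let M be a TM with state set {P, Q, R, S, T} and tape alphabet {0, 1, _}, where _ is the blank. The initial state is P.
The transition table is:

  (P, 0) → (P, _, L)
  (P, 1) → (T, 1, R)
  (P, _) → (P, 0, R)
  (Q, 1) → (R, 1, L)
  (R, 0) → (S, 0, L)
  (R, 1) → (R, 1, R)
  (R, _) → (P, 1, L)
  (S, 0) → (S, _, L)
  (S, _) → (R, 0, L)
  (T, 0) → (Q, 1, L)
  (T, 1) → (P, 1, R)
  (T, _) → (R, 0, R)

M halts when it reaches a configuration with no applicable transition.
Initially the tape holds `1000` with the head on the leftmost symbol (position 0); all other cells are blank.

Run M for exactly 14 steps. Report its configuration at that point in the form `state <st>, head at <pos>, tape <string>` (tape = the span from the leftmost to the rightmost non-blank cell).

state=P head=0 tape=__[1]000   (P,1)→(T,1,R)
state=T head=1 tape=__1[0]00   (T,0)→(Q,1,L)
state=Q head=0 tape=__[1]100   (Q,1)→(R,1,L)
state=R head=-1 tape=_[_]1100   (R,_)→(P,1,L)
state=P head=-2 tape=[_]11100   (P,_)→(P,0,R)
state=P head=-1 tape=0[1]1100   (P,1)→(T,1,R)
state=T head=0 tape=01[1]100   (T,1)→(P,1,R)
state=P head=1 tape=011[1]00   (P,1)→(T,1,R)
state=T head=2 tape=0111[0]0   (T,0)→(Q,1,L)
state=Q head=1 tape=011[1]10   (Q,1)→(R,1,L)
state=R head=0 tape=01[1]110   (R,1)→(R,1,R)
state=R head=1 tape=011[1]10   (R,1)→(R,1,R)
state=R head=2 tape=0111[1]0   (R,1)→(R,1,R)
state=R head=3 tape=01111[0]   (R,0)→(S,0,L)
state=S head=2 tape=0111[1]0
After 14 steps: state S, head at 2, tape 011110.

state S, head at 2, tape 011110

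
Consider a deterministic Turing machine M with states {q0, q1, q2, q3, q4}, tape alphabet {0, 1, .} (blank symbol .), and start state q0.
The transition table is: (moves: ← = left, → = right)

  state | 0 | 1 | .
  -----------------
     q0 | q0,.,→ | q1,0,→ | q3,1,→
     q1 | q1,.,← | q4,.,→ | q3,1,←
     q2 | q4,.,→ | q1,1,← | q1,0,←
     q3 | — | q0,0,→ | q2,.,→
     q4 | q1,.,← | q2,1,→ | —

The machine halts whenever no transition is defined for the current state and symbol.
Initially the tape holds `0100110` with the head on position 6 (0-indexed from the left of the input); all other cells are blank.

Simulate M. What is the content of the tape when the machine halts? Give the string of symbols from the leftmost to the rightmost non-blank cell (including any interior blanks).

01001001

q0 | 010011[0]...   read 0 → write ., move →, go to q0
q0 | 010011.[.]..   read . → write 1, move →, go to q3
q3 | 010011.1[.].   read . → write ., move →, go to q2
q2 | 010011.1.[.]   read . → write 0, move ←, go to q1
q1 | 010011.1[.]0   read . → write 1, move ←, go to q3
q3 | 010011.[1]10   read 1 → write 0, move →, go to q0
q0 | 010011.0[1]0   read 1 → write 0, move →, go to q1
q1 | 010011.00[0]   read 0 → write ., move ←, go to q1
q1 | 010011.0[0].   read 0 → write ., move ←, go to q1
q1 | 010011.[0]..   read 0 → write ., move ←, go to q1
q1 | 010011[.]...   read . → write 1, move ←, go to q3
q3 | 01001[1]1...   read 1 → write 0, move →, go to q0
q0 | 010010[1]...   read 1 → write 0, move →, go to q1
q1 | 0100100[.]..   read . → write 1, move ←, go to q3
q3 | 010010[0]1..
The non-blank tape span at halt is 01001001.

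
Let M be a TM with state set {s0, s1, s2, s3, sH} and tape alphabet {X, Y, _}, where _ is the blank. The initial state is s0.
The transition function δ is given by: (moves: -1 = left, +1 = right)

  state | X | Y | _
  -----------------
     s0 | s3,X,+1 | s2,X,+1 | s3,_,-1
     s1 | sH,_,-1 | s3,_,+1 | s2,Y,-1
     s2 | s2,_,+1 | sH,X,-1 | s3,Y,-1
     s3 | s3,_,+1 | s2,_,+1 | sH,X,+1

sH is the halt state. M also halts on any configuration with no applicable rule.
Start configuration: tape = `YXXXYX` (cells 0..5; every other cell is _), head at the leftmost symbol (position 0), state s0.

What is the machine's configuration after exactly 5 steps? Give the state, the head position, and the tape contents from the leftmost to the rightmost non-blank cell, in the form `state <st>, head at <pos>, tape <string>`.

s0 | [Y]XXXYX   read Y → write X, move +1, go to s2
s2 | X[X]XXYX   read X → write _, move +1, go to s2
s2 | X_[X]XYX   read X → write _, move +1, go to s2
s2 | X__[X]YX   read X → write _, move +1, go to s2
s2 | X___[Y]X   read Y → write X, move -1, go to sH
sH | X__[_]XX
After 5 steps: state sH, head at 3, tape X___XX.

state sH, head at 3, tape X___XX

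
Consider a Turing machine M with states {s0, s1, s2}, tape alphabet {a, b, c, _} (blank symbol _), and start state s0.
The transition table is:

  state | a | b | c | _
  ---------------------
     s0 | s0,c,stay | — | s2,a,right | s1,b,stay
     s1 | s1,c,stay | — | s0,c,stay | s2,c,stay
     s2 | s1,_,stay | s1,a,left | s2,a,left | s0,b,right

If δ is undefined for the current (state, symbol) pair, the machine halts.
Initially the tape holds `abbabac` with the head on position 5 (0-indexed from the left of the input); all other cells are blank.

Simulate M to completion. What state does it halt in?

s1

s0 | abbab[a]c   read a → write c, move stay, go to s0
s0 | abbab[c]c   read c → write a, move right, go to s2
s2 | abbaba[c]   read c → write a, move left, go to s2
s2 | abbab[a]a   read a → write _, move stay, go to s1
s1 | abbab[_]a   read _ → write c, move stay, go to s2
s2 | abbab[c]a   read c → write a, move left, go to s2
s2 | abba[b]aa   read b → write a, move left, go to s1
s1 | abb[a]aaa   read a → write c, move stay, go to s1
s1 | abb[c]aaa   read c → write c, move stay, go to s0
s0 | abb[c]aaa   read c → write a, move right, go to s2
s2 | abba[a]aa   read a → write _, move stay, go to s1
s1 | abba[_]aa   read _ → write c, move stay, go to s2
s2 | abba[c]aa   read c → write a, move left, go to s2
s2 | abb[a]aaa   read a → write _, move stay, go to s1
s1 | abb[_]aaa   read _ → write c, move stay, go to s2
s2 | abb[c]aaa   read c → write a, move left, go to s2
s2 | ab[b]aaaa   read b → write a, move left, go to s1
s1 | a[b]aaaaa
No transition is defined for (s1, b); M halts in state s1.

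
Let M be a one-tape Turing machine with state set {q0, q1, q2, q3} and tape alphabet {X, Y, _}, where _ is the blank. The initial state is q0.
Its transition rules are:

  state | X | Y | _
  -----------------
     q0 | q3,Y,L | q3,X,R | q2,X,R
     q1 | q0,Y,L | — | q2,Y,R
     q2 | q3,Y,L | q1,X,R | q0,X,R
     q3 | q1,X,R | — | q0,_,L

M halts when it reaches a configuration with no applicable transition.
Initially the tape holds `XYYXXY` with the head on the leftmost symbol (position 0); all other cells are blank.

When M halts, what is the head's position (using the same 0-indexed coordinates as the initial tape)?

1

state=q0 head=0 tape=__[X]YYXXY   (q0,X)→(q3,Y,L)
state=q3 head=-1 tape=_[_]YYYXXY   (q3,_)→(q0,_,L)
state=q0 head=-2 tape=[_]_YYYXXY   (q0,_)→(q2,X,R)
state=q2 head=-1 tape=X[_]YYYXXY   (q2,_)→(q0,X,R)
state=q0 head=0 tape=XX[Y]YYXXY   (q0,Y)→(q3,X,R)
state=q3 head=1 tape=XXX[Y]YXXY
At halt the head is at cell 1.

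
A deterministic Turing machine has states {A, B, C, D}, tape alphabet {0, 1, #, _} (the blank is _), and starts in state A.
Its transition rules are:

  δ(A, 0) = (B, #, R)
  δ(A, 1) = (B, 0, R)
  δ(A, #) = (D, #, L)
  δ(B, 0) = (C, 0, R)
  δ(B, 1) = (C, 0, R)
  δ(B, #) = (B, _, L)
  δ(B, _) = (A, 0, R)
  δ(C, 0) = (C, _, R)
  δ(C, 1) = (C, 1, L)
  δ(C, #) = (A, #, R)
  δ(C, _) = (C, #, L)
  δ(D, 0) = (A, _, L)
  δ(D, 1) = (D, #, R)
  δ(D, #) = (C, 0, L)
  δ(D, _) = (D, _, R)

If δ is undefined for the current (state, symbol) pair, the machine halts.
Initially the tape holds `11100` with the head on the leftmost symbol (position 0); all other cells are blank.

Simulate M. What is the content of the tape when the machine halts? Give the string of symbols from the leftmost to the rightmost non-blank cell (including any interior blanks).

#0

A | [1]1100_   read 1 → write 0, move R, go to B
B | 0[1]100_   read 1 → write 0, move R, go to C
C | 00[1]00_   read 1 → write 1, move L, go to C
C | 0[0]100_   read 0 → write _, move R, go to C
C | 0_[1]00_   read 1 → write 1, move L, go to C
C | 0[_]100_   read _ → write #, move L, go to C
C | [0]#100_   read 0 → write _, move R, go to C
C | _[#]100_   read # → write #, move R, go to A
A | _#[1]00_   read 1 → write 0, move R, go to B
B | _#0[0]0_   read 0 → write 0, move R, go to C
C | _#00[0]_   read 0 → write _, move R, go to C
C | _#00_[_]   read _ → write #, move L, go to C
C | _#00[_]#   read _ → write #, move L, go to C
C | _#0[0]##   read 0 → write _, move R, go to C
C | _#0_[#]#   read # → write #, move R, go to A
A | _#0_#[#]   read # → write #, move L, go to D
D | _#0_[#]#   read # → write 0, move L, go to C
C | _#0[_]0#   read _ → write #, move L, go to C
C | _#[0]#0#   read 0 → write _, move R, go to C
C | _#_[#]0#   read # → write #, move R, go to A
A | _#_#[0]#   read 0 → write #, move R, go to B
B | _#_##[#]   read # → write _, move L, go to B
B | _#_#[#]_   read # → write _, move L, go to B
B | _#_[#]__   read # → write _, move L, go to B
B | _#[_]___   read _ → write 0, move R, go to A
A | _#0[_]__
The non-blank tape span at halt is #0.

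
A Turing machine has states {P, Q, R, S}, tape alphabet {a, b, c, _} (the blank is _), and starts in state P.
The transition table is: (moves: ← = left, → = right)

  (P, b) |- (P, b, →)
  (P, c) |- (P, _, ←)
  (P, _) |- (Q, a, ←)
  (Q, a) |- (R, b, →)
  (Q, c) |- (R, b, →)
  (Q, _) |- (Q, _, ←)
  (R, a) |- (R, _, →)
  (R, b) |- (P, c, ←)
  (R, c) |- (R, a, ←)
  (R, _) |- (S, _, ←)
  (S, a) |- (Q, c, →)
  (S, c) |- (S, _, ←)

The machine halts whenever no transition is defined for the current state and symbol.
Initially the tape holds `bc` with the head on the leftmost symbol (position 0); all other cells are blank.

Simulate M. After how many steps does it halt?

4

state=P head=0 tape=[b]c   (P,b)→(P,b,→)
state=P head=1 tape=b[c]   (P,c)→(P,_,←)
state=P head=0 tape=[b]_   (P,b)→(P,b,→)
state=P head=1 tape=b[_]   (P,_)→(Q,a,←)
state=Q head=0 tape=[b]a
M halts after 4 transitions.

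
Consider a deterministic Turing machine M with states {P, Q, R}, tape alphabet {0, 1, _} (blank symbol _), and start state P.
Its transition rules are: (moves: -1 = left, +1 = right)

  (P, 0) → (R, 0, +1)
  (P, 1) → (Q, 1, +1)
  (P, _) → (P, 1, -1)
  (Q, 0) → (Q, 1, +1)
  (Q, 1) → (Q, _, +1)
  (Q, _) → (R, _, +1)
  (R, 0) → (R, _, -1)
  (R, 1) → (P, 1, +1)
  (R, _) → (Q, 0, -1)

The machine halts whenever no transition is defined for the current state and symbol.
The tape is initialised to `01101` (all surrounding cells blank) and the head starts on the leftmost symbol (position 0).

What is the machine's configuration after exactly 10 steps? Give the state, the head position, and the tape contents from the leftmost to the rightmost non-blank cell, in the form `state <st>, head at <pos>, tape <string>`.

state=P head=0 tape=[0]1101__   (P,0)→(R,0,+1)
state=R head=1 tape=0[1]101__   (R,1)→(P,1,+1)
state=P head=2 tape=01[1]01__   (P,1)→(Q,1,+1)
state=Q head=3 tape=011[0]1__   (Q,0)→(Q,1,+1)
state=Q head=4 tape=0111[1]__   (Q,1)→(Q,_,+1)
state=Q head=5 tape=0111_[_]_   (Q,_)→(R,_,+1)
state=R head=6 tape=0111__[_]   (R,_)→(Q,0,-1)
state=Q head=5 tape=0111_[_]0   (Q,_)→(R,_,+1)
state=R head=6 tape=0111__[0]   (R,0)→(R,_,-1)
state=R head=5 tape=0111_[_]_   (R,_)→(Q,0,-1)
state=Q head=4 tape=0111[_]0_
After 10 steps: state Q, head at 4, tape 0111_0.

state Q, head at 4, tape 0111_0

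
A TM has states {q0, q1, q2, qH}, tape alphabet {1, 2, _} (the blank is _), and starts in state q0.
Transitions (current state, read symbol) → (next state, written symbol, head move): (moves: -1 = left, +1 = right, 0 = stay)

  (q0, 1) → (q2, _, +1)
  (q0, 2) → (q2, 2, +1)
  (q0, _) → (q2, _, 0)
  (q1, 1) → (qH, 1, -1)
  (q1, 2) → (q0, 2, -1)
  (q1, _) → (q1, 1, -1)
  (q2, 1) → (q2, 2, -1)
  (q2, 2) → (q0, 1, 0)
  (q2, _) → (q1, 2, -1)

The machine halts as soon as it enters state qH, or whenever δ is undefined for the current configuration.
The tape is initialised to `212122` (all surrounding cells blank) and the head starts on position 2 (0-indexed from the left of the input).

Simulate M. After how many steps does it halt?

q0 | 21[2]122_   read 2 → write 2, move +1, go to q2
q2 | 212[1]22_   read 1 → write 2, move -1, go to q2
q2 | 21[2]222_   read 2 → write 1, move 0, go to q0
q0 | 21[1]222_   read 1 → write _, move +1, go to q2
q2 | 21_[2]22_   read 2 → write 1, move 0, go to q0
q0 | 21_[1]22_   read 1 → write _, move +1, go to q2
q2 | 21__[2]2_   read 2 → write 1, move 0, go to q0
q0 | 21__[1]2_   read 1 → write _, move +1, go to q2
q2 | 21___[2]_   read 2 → write 1, move 0, go to q0
q0 | 21___[1]_   read 1 → write _, move +1, go to q2
q2 | 21____[_]   read _ → write 2, move -1, go to q1
q1 | 21___[_]2   read _ → write 1, move -1, go to q1
q1 | 21__[_]12   read _ → write 1, move -1, go to q1
q1 | 21_[_]112   read _ → write 1, move -1, go to q1
q1 | 21[_]1112   read _ → write 1, move -1, go to q1
q1 | 2[1]11112   read 1 → write 1, move -1, go to qH
qH | [2]111112
M halts after 16 transitions.

16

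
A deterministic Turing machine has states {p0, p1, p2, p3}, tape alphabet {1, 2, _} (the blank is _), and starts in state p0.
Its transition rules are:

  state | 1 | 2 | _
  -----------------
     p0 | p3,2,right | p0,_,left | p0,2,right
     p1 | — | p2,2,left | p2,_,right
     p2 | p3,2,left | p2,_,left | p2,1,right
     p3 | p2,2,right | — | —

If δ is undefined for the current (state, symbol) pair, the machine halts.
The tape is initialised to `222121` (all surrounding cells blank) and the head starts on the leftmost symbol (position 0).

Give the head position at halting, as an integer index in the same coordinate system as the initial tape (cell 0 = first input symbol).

p0 | ___[2]22121   read 2 → write _, move left, go to p0
p0 | __[_]_22121   read _ → write 2, move right, go to p0
p0 | __2[_]22121   read _ → write 2, move right, go to p0
p0 | __22[2]2121   read 2 → write _, move left, go to p0
p0 | __2[2]_2121   read 2 → write _, move left, go to p0
p0 | __[2]__2121   read 2 → write _, move left, go to p0
p0 | _[_]___2121   read _ → write 2, move right, go to p0
p0 | _2[_]__2121   read _ → write 2, move right, go to p0
p0 | _22[_]_2121   read _ → write 2, move right, go to p0
p0 | _222[_]2121   read _ → write 2, move right, go to p0
p0 | _2222[2]121   read 2 → write _, move left, go to p0
p0 | _222[2]_121   read 2 → write _, move left, go to p0
p0 | _22[2]__121   read 2 → write _, move left, go to p0
p0 | _2[2]___121   read 2 → write _, move left, go to p0
p0 | _[2]____121   read 2 → write _, move left, go to p0
p0 | [_]_____121   read _ → write 2, move right, go to p0
p0 | 2[_]____121   read _ → write 2, move right, go to p0
p0 | 22[_]___121   read _ → write 2, move right, go to p0
p0 | 222[_]__121   read _ → write 2, move right, go to p0
p0 | 2222[_]_121   read _ → write 2, move right, go to p0
p0 | 22222[_]121   read _ → write 2, move right, go to p0
p0 | 222222[1]21   read 1 → write 2, move right, go to p3
p3 | 2222222[2]1
At halt the head is at cell 4.

4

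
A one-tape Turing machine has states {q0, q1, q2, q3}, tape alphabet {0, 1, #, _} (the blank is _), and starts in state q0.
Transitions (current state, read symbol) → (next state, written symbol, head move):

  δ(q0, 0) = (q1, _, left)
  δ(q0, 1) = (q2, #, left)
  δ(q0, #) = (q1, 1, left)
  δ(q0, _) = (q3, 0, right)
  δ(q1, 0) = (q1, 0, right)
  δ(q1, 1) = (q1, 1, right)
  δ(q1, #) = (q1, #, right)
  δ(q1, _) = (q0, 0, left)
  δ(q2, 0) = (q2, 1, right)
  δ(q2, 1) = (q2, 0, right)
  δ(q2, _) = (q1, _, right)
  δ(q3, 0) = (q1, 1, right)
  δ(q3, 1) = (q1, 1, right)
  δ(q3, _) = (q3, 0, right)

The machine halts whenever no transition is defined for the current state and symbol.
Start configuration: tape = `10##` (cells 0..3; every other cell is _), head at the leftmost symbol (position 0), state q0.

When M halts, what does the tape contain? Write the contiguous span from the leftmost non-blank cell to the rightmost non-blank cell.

state=q0 head=0 tape=_[1]0##__   (q0,1)→(q2,#,left)
state=q2 head=-1 tape=[_]#0##__   (q2,_)→(q1,_,right)
state=q1 head=0 tape=_[#]0##__   (q1,#)→(q1,#,right)
state=q1 head=1 tape=_#[0]##__   (q1,0)→(q1,0,right)
state=q1 head=2 tape=_#0[#]#__   (q1,#)→(q1,#,right)
state=q1 head=3 tape=_#0#[#]__   (q1,#)→(q1,#,right)
state=q1 head=4 tape=_#0##[_]_   (q1,_)→(q0,0,left)
state=q0 head=3 tape=_#0#[#]0_   (q0,#)→(q1,1,left)
state=q1 head=2 tape=_#0[#]10_   (q1,#)→(q1,#,right)
state=q1 head=3 tape=_#0#[1]0_   (q1,1)→(q1,1,right)
state=q1 head=4 tape=_#0#1[0]_   (q1,0)→(q1,0,right)
state=q1 head=5 tape=_#0#10[_]   (q1,_)→(q0,0,left)
state=q0 head=4 tape=_#0#1[0]0   (q0,0)→(q1,_,left)
state=q1 head=3 tape=_#0#[1]_0   (q1,1)→(q1,1,right)
state=q1 head=4 tape=_#0#1[_]0   (q1,_)→(q0,0,left)
state=q0 head=3 tape=_#0#[1]00   (q0,1)→(q2,#,left)
state=q2 head=2 tape=_#0[#]#00
The non-blank tape span at halt is #0##00.

#0##00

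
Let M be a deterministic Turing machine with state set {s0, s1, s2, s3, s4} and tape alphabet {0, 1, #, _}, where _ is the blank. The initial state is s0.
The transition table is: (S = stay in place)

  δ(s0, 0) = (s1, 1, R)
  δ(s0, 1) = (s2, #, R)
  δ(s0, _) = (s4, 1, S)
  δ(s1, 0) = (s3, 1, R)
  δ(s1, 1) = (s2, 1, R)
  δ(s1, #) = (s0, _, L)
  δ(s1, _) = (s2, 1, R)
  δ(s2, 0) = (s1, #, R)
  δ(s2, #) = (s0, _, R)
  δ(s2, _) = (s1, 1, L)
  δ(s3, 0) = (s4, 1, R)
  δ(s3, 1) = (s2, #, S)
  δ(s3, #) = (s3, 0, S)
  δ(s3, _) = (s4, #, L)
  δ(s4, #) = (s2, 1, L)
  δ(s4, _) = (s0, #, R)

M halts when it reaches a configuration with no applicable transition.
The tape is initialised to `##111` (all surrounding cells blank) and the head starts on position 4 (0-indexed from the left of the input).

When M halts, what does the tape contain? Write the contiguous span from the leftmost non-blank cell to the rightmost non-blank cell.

state=s0 head=4 tape=##11[1]_   (s0,1)→(s2,#,R)
state=s2 head=5 tape=##11#[_]   (s2,_)→(s1,1,L)
state=s1 head=4 tape=##11[#]1   (s1,#)→(s0,_,L)
state=s0 head=3 tape=##1[1]_1   (s0,1)→(s2,#,R)
state=s2 head=4 tape=##1#[_]1   (s2,_)→(s1,1,L)
state=s1 head=3 tape=##1[#]11   (s1,#)→(s0,_,L)
state=s0 head=2 tape=##[1]_11   (s0,1)→(s2,#,R)
state=s2 head=3 tape=###[_]11   (s2,_)→(s1,1,L)
state=s1 head=2 tape=##[#]111   (s1,#)→(s0,_,L)
state=s0 head=1 tape=#[#]_111
The non-blank tape span at halt is ##_111.

##_111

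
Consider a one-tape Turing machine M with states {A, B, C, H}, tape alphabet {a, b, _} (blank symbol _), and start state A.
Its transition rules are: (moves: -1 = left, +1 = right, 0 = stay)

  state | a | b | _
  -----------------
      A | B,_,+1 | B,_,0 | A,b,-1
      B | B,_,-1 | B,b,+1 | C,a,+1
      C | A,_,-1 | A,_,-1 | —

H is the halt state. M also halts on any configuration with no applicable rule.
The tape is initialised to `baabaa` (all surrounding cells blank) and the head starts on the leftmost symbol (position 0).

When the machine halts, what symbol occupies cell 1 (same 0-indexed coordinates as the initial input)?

state=A head=0 tape=[b]aabaa_   (A,b)→(B,_,0)
state=B head=0 tape=[_]aabaa_   (B,_)→(C,a,+1)
state=C head=1 tape=a[a]abaa_   (C,a)→(A,_,-1)
state=A head=0 tape=[a]_abaa_   (A,a)→(B,_,+1)
state=B head=1 tape=_[_]abaa_   (B,_)→(C,a,+1)
state=C head=2 tape=_a[a]baa_   (C,a)→(A,_,-1)
state=A head=1 tape=_[a]_baa_   (A,a)→(B,_,+1)
state=B head=2 tape=__[_]baa_   (B,_)→(C,a,+1)
state=C head=3 tape=__a[b]aa_   (C,b)→(A,_,-1)
state=A head=2 tape=__[a]_aa_   (A,a)→(B,_,+1)
state=B head=3 tape=___[_]aa_   (B,_)→(C,a,+1)
state=C head=4 tape=___a[a]a_   (C,a)→(A,_,-1)
state=A head=3 tape=___[a]_a_   (A,a)→(B,_,+1)
state=B head=4 tape=____[_]a_   (B,_)→(C,a,+1)
state=C head=5 tape=____a[a]_   (C,a)→(A,_,-1)
state=A head=4 tape=____[a]__   (A,a)→(B,_,+1)
state=B head=5 tape=_____[_]_   (B,_)→(C,a,+1)
state=C head=6 tape=_____a[_]
Cell 1 holds _ when M halts.

_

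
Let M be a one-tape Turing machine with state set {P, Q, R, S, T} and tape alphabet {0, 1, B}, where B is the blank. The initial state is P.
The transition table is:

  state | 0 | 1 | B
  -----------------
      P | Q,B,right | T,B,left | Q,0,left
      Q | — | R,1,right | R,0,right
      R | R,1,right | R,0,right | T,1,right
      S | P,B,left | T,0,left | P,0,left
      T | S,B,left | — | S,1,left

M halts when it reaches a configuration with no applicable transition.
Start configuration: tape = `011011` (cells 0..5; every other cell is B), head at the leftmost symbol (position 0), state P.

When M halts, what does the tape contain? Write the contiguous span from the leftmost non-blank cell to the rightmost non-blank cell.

0110101BB01

P | BBB[0]11011BB   read 0 → write B, move right, go to Q
Q | BBBB[1]1011BB   read 1 → write 1, move right, go to R
R | BBBB1[1]011BB   read 1 → write 0, move right, go to R
R | BBBB10[0]11BB   read 0 → write 1, move right, go to R
R | BBBB101[1]1BB   read 1 → write 0, move right, go to R
R | BBBB1010[1]BB   read 1 → write 0, move right, go to R
R | BBBB10100[B]B   read B → write 1, move right, go to T
T | BBBB101001[B]   read B → write 1, move left, go to S
S | BBBB10100[1]1   read 1 → write 0, move left, go to T
T | BBBB1010[0]01   read 0 → write B, move left, go to S
S | BBBB101[0]B01   read 0 → write B, move left, go to P
P | BBBB10[1]BB01   read 1 → write B, move left, go to T
T | BBBB1[0]BBB01   read 0 → write B, move left, go to S
S | BBBB[1]BBBB01   read 1 → write 0, move left, go to T
T | BBB[B]0BBBB01   read B → write 1, move left, go to S
S | BB[B]10BBBB01   read B → write 0, move left, go to P
P | B[B]010BBBB01   read B → write 0, move left, go to Q
Q | [B]0010BBBB01   read B → write 0, move right, go to R
R | 0[0]010BBBB01   read 0 → write 1, move right, go to R
R | 01[0]10BBBB01   read 0 → write 1, move right, go to R
R | 011[1]0BBBB01   read 1 → write 0, move right, go to R
R | 0110[0]BBBB01   read 0 → write 1, move right, go to R
R | 01101[B]BBB01   read B → write 1, move right, go to T
T | 011011[B]BB01   read B → write 1, move left, go to S
S | 01101[1]1BB01   read 1 → write 0, move left, go to T
T | 0110[1]01BB01
The non-blank tape span at halt is 0110101BB01.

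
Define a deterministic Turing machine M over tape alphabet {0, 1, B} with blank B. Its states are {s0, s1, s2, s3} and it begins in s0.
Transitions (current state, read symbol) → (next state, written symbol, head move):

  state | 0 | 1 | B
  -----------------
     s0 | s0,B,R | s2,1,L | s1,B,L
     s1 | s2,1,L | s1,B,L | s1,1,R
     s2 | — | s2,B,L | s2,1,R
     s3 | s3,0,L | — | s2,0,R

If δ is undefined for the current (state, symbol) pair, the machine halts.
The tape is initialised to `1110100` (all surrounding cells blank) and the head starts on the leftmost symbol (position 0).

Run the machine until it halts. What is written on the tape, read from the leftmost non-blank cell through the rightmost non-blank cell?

state=s0 head=0 tape=BBBB[1]110100   (s0,1)→(s2,1,L)
state=s2 head=-1 tape=BBB[B]1110100   (s2,B)→(s2,1,R)
state=s2 head=0 tape=BBB1[1]110100   (s2,1)→(s2,B,L)
state=s2 head=-1 tape=BBB[1]B110100   (s2,1)→(s2,B,L)
state=s2 head=-2 tape=BB[B]BB110100   (s2,B)→(s2,1,R)
state=s2 head=-1 tape=BB1[B]B110100   (s2,B)→(s2,1,R)
state=s2 head=0 tape=BB11[B]110100   (s2,B)→(s2,1,R)
state=s2 head=1 tape=BB111[1]10100   (s2,1)→(s2,B,L)
state=s2 head=0 tape=BB11[1]B10100   (s2,1)→(s2,B,L)
state=s2 head=-1 tape=BB1[1]BB10100   (s2,1)→(s2,B,L)
state=s2 head=-2 tape=BB[1]BBB10100   (s2,1)→(s2,B,L)
state=s2 head=-3 tape=B[B]BBBB10100   (s2,B)→(s2,1,R)
state=s2 head=-2 tape=B1[B]BBB10100   (s2,B)→(s2,1,R)
state=s2 head=-1 tape=B11[B]BB10100   (s2,B)→(s2,1,R)
state=s2 head=0 tape=B111[B]B10100   (s2,B)→(s2,1,R)
state=s2 head=1 tape=B1111[B]10100   (s2,B)→(s2,1,R)
state=s2 head=2 tape=B11111[1]0100   (s2,1)→(s2,B,L)
state=s2 head=1 tape=B1111[1]B0100   (s2,1)→(s2,B,L)
state=s2 head=0 tape=B111[1]BB0100   (s2,1)→(s2,B,L)
state=s2 head=-1 tape=B11[1]BBB0100   (s2,1)→(s2,B,L)
state=s2 head=-2 tape=B1[1]BBBB0100   (s2,1)→(s2,B,L)
state=s2 head=-3 tape=B[1]BBBBB0100   (s2,1)→(s2,B,L)
state=s2 head=-4 tape=[B]BBBBBB0100   (s2,B)→(s2,1,R)
state=s2 head=-3 tape=1[B]BBBBB0100   (s2,B)→(s2,1,R)
state=s2 head=-2 tape=11[B]BBBB0100   (s2,B)→(s2,1,R)
state=s2 head=-1 tape=111[B]BBB0100   (s2,B)→(s2,1,R)
state=s2 head=0 tape=1111[B]BB0100   (s2,B)→(s2,1,R)
state=s2 head=1 tape=11111[B]B0100   (s2,B)→(s2,1,R)
state=s2 head=2 tape=111111[B]0100   (s2,B)→(s2,1,R)
state=s2 head=3 tape=1111111[0]100
The non-blank tape span at halt is 11111110100.

11111110100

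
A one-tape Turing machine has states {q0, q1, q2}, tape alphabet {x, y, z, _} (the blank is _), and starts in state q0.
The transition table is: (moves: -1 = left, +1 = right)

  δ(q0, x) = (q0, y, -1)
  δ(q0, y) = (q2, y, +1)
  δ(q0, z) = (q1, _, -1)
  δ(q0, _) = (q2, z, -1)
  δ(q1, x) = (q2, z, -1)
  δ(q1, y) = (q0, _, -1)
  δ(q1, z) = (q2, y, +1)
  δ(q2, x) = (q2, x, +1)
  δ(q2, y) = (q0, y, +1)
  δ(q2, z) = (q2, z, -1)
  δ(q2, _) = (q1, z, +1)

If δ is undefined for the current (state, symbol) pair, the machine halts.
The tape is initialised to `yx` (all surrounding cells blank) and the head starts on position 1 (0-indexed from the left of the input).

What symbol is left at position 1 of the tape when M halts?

z

state=q0 head=1 tape=y[x]_   (q0,x)→(q0,y,-1)
state=q0 head=0 tape=[y]y_   (q0,y)→(q2,y,+1)
state=q2 head=1 tape=y[y]_   (q2,y)→(q0,y,+1)
state=q0 head=2 tape=yy[_]   (q0,_)→(q2,z,-1)
state=q2 head=1 tape=y[y]z   (q2,y)→(q0,y,+1)
state=q0 head=2 tape=yy[z]   (q0,z)→(q1,_,-1)
state=q1 head=1 tape=y[y]_   (q1,y)→(q0,_,-1)
state=q0 head=0 tape=[y]__   (q0,y)→(q2,y,+1)
state=q2 head=1 tape=y[_]_   (q2,_)→(q1,z,+1)
state=q1 head=2 tape=yz[_]
Cell 1 holds z when M halts.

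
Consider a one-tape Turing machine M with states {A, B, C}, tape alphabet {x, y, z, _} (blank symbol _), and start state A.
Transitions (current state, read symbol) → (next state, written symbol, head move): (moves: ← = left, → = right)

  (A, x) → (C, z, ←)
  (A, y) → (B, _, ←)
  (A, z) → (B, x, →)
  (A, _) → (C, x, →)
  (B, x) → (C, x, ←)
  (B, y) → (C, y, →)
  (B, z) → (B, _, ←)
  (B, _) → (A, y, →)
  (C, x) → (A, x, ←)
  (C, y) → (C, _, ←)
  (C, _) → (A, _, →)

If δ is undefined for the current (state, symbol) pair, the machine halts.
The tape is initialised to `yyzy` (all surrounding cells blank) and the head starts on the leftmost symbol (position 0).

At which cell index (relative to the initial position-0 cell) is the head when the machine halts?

-1

A | ___[y]yzy   read y → write _, move ←, go to B
B | __[_]_yzy   read _ → write y, move →, go to A
A | __y[_]yzy   read _ → write x, move →, go to C
C | __yx[y]zy   read y → write _, move ←, go to C
C | __y[x]_zy   read x → write x, move ←, go to A
A | __[y]x_zy   read y → write _, move ←, go to B
B | _[_]_x_zy   read _ → write y, move →, go to A
A | _y[_]x_zy   read _ → write x, move →, go to C
C | _yx[x]_zy   read x → write x, move ←, go to A
A | _y[x]x_zy   read x → write z, move ←, go to C
C | _[y]zx_zy   read y → write _, move ←, go to C
C | [_]_zx_zy   read _ → write _, move →, go to A
A | _[_]zx_zy   read _ → write x, move →, go to C
C | _x[z]x_zy
At halt the head is at cell -1.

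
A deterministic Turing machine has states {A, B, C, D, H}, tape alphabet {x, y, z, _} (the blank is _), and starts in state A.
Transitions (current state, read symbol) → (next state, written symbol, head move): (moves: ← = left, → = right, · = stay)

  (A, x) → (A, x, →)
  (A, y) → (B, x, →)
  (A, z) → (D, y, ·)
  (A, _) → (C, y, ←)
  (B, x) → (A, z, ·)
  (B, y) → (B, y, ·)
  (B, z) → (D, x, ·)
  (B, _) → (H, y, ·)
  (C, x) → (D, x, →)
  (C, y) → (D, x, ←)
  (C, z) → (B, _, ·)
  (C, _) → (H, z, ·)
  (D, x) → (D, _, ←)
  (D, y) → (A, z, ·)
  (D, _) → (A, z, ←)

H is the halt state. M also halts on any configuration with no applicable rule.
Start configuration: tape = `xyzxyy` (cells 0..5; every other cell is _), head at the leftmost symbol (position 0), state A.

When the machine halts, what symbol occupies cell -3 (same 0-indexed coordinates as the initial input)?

A | ___[x]yzxyy   read x → write x, move →, go to A
A | ___x[y]zxyy   read y → write x, move →, go to B
B | ___xx[z]xyy   read z → write x, move ·, go to D
D | ___xx[x]xyy   read x → write _, move ←, go to D
D | ___x[x]_xyy   read x → write _, move ←, go to D
D | ___[x]__xyy   read x → write _, move ←, go to D
D | __[_]___xyy   read _ → write z, move ←, go to A
A | _[_]z___xyy   read _ → write y, move ←, go to C
C | [_]yz___xyy   read _ → write z, move ·, go to H
H | [z]yz___xyy
Cell -3 holds z when M halts.

z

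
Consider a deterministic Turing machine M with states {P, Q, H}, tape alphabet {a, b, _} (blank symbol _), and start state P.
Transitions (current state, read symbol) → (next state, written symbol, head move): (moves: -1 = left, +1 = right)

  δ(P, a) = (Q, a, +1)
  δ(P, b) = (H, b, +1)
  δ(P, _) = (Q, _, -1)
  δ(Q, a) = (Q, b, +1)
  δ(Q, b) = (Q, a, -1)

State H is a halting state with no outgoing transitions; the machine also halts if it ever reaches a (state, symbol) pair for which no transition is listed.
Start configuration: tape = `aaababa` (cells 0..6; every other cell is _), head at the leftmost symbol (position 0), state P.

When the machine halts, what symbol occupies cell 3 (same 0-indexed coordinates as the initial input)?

a

state=P head=0 tape=_[a]aababa   (P,a)→(Q,a,+1)
state=Q head=1 tape=_a[a]ababa   (Q,a)→(Q,b,+1)
state=Q head=2 tape=_ab[a]baba   (Q,a)→(Q,b,+1)
state=Q head=3 tape=_abb[b]aba   (Q,b)→(Q,a,-1)
state=Q head=2 tape=_ab[b]aaba   (Q,b)→(Q,a,-1)
state=Q head=1 tape=_a[b]aaaba   (Q,b)→(Q,a,-1)
state=Q head=0 tape=_[a]aaaaba   (Q,a)→(Q,b,+1)
state=Q head=1 tape=_b[a]aaaba   (Q,a)→(Q,b,+1)
state=Q head=2 tape=_bb[a]aaba   (Q,a)→(Q,b,+1)
state=Q head=3 tape=_bbb[a]aba   (Q,a)→(Q,b,+1)
state=Q head=4 tape=_bbbb[a]ba   (Q,a)→(Q,b,+1)
state=Q head=5 tape=_bbbbb[b]a   (Q,b)→(Q,a,-1)
state=Q head=4 tape=_bbbb[b]aa   (Q,b)→(Q,a,-1)
state=Q head=3 tape=_bbb[b]aaa   (Q,b)→(Q,a,-1)
state=Q head=2 tape=_bb[b]aaaa   (Q,b)→(Q,a,-1)
state=Q head=1 tape=_b[b]aaaaa   (Q,b)→(Q,a,-1)
state=Q head=0 tape=_[b]aaaaaa   (Q,b)→(Q,a,-1)
state=Q head=-1 tape=[_]aaaaaaa
Cell 3 holds a when M halts.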